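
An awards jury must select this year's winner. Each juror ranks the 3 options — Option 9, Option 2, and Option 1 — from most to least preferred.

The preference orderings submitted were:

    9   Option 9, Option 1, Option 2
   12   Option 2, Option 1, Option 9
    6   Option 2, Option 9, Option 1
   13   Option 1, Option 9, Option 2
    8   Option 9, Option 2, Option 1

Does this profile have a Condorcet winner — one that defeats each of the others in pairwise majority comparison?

No

Head-to-head results (48 voters total):
Option 9 vs Option 2: Option 9 wins 30–18.
Option 9 vs Option 1: Option 1 wins 25–23.
Option 2 vs Option 1: Option 2 wins 26–22.
No candidate beats all others: Option 9 beats Option 2 beats Option 1 beats Option 9, a majority cycle.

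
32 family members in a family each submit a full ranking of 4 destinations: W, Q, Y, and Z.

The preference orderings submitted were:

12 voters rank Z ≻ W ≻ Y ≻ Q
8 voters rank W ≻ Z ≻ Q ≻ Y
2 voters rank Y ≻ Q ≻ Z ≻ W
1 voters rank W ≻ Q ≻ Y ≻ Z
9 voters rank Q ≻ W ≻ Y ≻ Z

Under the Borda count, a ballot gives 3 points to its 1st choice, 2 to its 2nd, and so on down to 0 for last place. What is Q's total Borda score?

41

Borda scores:
  W: 12·2 + 8·3 + 2·0 + 3 + 9·2 = 69
  Q: 12·0 + 8·1 + 2·2 + 2 + 9·3 = 41
  Y: 12·1 + 8·0 + 2·3 + 1 + 9·1 = 28
  Z: 12·3 + 8·2 + 2·1 + 0 + 9·0 = 54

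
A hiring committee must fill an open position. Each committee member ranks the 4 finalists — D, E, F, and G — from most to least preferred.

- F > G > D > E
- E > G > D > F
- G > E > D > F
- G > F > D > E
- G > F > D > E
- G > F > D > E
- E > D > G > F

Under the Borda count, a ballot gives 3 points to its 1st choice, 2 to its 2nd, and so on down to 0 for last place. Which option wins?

Borda scores:
  D: 1 + 1 + 1 + 1 + 1 + 1 + 2 = 8
  E: 0 + 3 + 2 + 0 + 0 + 0 + 3 = 8
  F: 3 + 0 + 0 + 2 + 2 + 2 + 0 = 9
  G: 2 + 2 + 3 + 3 + 3 + 3 + 1 = 17
G has the highest total.

G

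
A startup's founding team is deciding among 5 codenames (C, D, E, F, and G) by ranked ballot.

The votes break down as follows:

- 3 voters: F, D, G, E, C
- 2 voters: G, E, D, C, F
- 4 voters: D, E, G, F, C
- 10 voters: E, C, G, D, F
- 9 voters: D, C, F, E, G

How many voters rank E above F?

Ballots ranking E above F: 2+4+10 = 16.
Ballots ranking F above E: 3+9 = 12.
So 16 of 28 voters prefer E to F.

16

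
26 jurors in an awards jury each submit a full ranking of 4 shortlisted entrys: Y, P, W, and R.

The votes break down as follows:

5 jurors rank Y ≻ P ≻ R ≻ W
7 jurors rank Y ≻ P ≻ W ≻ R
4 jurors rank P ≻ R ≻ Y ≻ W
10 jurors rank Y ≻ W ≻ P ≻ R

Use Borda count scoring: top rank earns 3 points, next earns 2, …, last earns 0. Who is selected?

Y

Borda scores:
  Y: 5·3 + 7·3 + 4·1 + 10·3 = 70
  P: 5·2 + 7·2 + 4·3 + 10·1 = 46
  W: 5·0 + 7·1 + 4·0 + 10·2 = 27
  R: 5·1 + 7·0 + 4·2 + 10·0 = 13
Y has the highest total.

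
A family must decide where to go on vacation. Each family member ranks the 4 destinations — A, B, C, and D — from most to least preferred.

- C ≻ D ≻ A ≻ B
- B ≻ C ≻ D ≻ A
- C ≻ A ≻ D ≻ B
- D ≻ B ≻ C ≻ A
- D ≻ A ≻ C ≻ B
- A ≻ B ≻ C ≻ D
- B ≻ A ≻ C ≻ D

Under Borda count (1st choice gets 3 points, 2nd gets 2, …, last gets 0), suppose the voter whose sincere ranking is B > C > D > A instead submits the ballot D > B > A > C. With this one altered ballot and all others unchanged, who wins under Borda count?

D

Borda totals with the altered ballot: A 11, B 9, C 10, D 12.
The switch changes the winner from C to D.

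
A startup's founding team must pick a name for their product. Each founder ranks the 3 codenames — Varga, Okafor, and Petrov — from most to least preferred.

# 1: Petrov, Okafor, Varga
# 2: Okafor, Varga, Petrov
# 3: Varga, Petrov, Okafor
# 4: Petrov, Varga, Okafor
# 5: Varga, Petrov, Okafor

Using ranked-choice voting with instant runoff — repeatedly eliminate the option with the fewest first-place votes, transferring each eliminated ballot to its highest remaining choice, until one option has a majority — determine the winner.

Round 1: Varga 2, Petrov 2, Okafor 1. Okafor has the fewest and is eliminated.
Round 2: Varga 3, Petrov 2. Varga has a majority.

Varga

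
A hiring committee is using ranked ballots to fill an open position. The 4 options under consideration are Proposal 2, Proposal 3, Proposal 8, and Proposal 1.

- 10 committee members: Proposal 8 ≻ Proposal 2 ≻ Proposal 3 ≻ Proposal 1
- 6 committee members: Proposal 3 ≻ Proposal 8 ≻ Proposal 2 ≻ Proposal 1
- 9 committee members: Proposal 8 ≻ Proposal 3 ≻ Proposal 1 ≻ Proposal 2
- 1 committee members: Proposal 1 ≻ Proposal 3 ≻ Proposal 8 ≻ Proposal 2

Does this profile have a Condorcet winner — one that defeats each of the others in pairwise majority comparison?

Yes

Head-to-head results (26 voters total):
Proposal 2 vs Proposal 3: Proposal 3 wins 16–10.
Proposal 2 vs Proposal 8: Proposal 8 wins 26–0.
Proposal 2 vs Proposal 1: Proposal 2 wins 16–10.
Proposal 3 vs Proposal 8: Proposal 8 wins 19–7.
Proposal 3 vs Proposal 1: Proposal 3 wins 25–1.
Proposal 8 vs Proposal 1: Proposal 8 wins 25–1.
Proposal 8 beats each rival — Proposal 2 (26–0), Proposal 3 (19–7), Proposal 1 (25–1) — so Proposal 8 is the Condorcet winner.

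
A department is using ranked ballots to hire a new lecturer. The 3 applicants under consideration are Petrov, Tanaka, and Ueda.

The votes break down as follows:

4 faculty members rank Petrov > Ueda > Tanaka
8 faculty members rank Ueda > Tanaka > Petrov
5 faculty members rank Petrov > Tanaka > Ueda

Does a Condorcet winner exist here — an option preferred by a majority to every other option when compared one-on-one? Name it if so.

Head-to-head results (17 voters total):
Petrov vs Tanaka: Petrov wins 9–8.
Petrov vs Ueda: Petrov wins 9–8.
Tanaka vs Ueda: Ueda wins 12–5.
Petrov beats each rival — Tanaka (9–8), Ueda (9–8) — so Petrov is the Condorcet winner.

Petrov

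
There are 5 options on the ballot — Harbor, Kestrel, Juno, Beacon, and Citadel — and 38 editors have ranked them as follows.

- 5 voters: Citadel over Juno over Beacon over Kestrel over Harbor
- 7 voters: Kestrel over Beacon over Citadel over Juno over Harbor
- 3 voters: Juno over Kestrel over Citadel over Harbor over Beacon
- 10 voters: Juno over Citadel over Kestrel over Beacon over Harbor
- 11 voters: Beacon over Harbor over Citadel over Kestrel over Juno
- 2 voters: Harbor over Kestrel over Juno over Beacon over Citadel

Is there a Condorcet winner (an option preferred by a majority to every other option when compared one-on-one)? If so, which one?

Head-to-head results (38 voters total):
Harbor vs Kestrel: Kestrel wins 25–13.
Harbor vs Juno: Juno wins 25–13.
Harbor vs Beacon: Beacon wins 33–5.
Harbor vs Citadel: Citadel wins 25–13.
Kestrel vs Juno: Kestrel wins 20–18.
Kestrel vs Beacon: Kestrel wins 22–16.
Kestrel vs Citadel: Citadel wins 26–12.
Juno vs Beacon: Juno wins 20–18.
Juno vs Citadel: Citadel wins 23–15.
Beacon vs Citadel: Beacon wins 20–18.
No candidate beats all others: Kestrel beats Beacon beats Citadel beats Kestrel, a majority cycle.

None — there is no Condorcet winner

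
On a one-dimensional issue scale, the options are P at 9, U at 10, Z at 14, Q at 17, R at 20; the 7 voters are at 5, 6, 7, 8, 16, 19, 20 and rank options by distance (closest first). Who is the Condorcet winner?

With single-peaked preferences on a line, the Condorcet winner is the candidate closest to the median voter.
The median voter (position 8) is closest to P at 9.
Check: P vs R — voters closer to P: 4 of 7.

P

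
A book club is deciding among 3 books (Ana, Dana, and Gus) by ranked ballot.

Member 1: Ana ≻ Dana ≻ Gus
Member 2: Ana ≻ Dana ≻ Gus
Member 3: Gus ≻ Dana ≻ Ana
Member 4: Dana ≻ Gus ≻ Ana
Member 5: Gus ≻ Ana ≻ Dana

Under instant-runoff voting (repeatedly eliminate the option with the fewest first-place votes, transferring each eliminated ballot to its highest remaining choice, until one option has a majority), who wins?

Gus

Round 1: Ana 2, Gus 2, Dana 1. Dana has the fewest and is eliminated.
Round 2: Gus 3, Ana 2. Gus has a majority.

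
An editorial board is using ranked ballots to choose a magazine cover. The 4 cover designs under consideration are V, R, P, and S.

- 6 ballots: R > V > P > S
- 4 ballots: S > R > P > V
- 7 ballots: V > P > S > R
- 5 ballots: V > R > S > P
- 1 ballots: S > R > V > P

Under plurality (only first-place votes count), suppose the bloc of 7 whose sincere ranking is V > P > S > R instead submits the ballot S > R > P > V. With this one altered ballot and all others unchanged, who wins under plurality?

First-place totals with the altered ballot: V 5, R 6, P 0, S 12.
The switch changes the winner from V to S.

S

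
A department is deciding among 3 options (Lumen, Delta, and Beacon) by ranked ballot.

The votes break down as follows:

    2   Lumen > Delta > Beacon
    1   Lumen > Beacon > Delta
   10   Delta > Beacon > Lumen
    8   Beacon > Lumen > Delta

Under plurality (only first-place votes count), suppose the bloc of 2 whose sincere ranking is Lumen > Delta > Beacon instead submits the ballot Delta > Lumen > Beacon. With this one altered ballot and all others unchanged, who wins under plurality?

First-place totals with the altered ballot: Lumen 1, Delta 12, Beacon 8.
The winner is unchanged: still Delta.

Delta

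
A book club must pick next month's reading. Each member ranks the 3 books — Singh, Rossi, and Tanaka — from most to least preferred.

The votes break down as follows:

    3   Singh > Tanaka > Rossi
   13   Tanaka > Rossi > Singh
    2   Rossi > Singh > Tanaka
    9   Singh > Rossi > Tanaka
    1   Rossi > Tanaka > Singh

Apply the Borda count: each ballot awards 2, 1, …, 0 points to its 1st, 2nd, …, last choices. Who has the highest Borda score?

Tanaka

Borda scores:
  Singh: 3·2 + 13·0 + 2·1 + 9·2 + 0 = 26
  Rossi: 3·0 + 13·1 + 2·2 + 9·1 + 2 = 28
  Tanaka: 3·1 + 13·2 + 2·0 + 9·0 + 1 = 30
Tanaka has the highest total.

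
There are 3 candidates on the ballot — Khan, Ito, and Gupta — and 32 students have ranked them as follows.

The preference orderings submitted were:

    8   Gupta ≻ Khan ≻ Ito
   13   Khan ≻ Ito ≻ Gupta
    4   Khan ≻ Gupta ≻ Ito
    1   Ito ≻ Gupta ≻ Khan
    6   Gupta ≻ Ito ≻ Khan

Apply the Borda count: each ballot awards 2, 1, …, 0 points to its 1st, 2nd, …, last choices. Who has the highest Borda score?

Borda scores:
  Khan: 8·1 + 13·2 + 4·2 + 0 + 6·0 = 42
  Ito: 8·0 + 13·1 + 4·0 + 2 + 6·1 = 21
  Gupta: 8·2 + 13·0 + 4·1 + 1 + 6·2 = 33
Khan has the highest total.

Khan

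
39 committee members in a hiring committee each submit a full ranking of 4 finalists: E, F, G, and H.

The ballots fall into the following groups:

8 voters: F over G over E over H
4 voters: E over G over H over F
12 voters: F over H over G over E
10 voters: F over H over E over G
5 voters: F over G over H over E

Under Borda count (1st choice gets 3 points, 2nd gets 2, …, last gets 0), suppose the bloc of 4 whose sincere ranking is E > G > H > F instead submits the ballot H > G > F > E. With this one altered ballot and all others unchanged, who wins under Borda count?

F

Borda totals with the altered ballot: E 18, F 109, G 46, H 61.
The winner is unchanged: still F.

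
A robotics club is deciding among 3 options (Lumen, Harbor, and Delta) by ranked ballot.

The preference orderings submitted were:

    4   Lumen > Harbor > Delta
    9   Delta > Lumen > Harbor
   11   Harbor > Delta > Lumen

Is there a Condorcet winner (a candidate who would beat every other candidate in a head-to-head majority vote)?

No

Head-to-head results (24 voters total):
Lumen vs Harbor: Lumen wins 13–11.
Lumen vs Delta: Delta wins 20–4.
Harbor vs Delta: Harbor wins 15–9.
No candidate beats all others: Lumen beats Harbor beats Delta beats Lumen, a majority cycle.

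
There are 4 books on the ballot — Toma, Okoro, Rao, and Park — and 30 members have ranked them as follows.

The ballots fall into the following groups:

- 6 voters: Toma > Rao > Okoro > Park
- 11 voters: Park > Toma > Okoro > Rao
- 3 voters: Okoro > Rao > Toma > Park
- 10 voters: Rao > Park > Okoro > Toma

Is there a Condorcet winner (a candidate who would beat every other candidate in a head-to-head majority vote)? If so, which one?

Head-to-head results (30 voters total):
Toma vs Okoro: Toma wins 17–13.
Toma vs Rao: Toma wins 17–13.
Toma vs Park: Park wins 21–9.
Okoro vs Rao: Rao wins 16–14.
Okoro vs Park: Park wins 21–9.
Rao vs Park: Rao wins 19–11.
No candidate beats all others: Toma beats Rao beats Park beats Toma, a majority cycle.

No Condorcet winner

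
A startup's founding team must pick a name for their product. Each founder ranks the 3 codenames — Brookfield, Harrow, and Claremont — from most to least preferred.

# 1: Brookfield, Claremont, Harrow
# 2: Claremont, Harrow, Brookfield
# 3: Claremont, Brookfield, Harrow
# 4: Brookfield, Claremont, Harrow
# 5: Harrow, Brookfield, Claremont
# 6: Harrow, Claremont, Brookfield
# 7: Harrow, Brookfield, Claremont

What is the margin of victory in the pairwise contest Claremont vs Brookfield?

Ballots ranking Claremont above Brookfield: 3.
Ballots ranking Brookfield above Claremont: 4.
Brookfield wins 4–3, a margin of 1.

1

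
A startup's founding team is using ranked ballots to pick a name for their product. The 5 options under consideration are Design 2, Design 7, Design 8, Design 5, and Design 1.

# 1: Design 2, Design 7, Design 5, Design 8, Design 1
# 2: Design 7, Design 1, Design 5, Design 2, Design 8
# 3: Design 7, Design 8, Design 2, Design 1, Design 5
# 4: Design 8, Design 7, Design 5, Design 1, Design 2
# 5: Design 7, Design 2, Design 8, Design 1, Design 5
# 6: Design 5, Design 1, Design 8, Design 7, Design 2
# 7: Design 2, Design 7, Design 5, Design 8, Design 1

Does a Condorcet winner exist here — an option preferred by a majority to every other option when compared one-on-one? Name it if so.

Head-to-head results (7 voters total):
Design 2 vs Design 7: Design 7 wins 5–2.
Design 2 vs Design 8: Design 2 wins 4–3.
Design 2 vs Design 5: Design 2 wins 4–3.
Design 2 vs Design 1: Design 2 wins 4–3.
Design 7 vs Design 8: Design 7 wins 5–2.
Design 7 vs Design 5: Design 7 wins 6–1.
Design 7 vs Design 1: Design 7 wins 6–1.
Design 8 vs Design 5: Design 5 wins 4–3.
Design 8 vs Design 1: Design 8 wins 5–2.
Design 5 vs Design 1: Design 5 wins 4–3.
Design 7 beats each rival — Design 2 (5–2), Design 8 (5–2), Design 5 (6–1), Design 1 (6–1) — so Design 7 is the Condorcet winner.

Design 7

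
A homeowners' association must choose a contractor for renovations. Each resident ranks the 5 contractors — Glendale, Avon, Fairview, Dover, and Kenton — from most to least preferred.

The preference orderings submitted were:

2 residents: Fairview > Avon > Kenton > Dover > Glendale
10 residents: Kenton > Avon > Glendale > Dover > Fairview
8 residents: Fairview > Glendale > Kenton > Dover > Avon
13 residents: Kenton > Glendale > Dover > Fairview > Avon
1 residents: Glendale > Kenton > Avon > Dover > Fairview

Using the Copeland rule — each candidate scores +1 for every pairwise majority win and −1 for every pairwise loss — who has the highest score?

Kenton

Pairwise results:
  Glendale vs Avon: Glendale wins 22–12.
  Glendale vs Fairview: Glendale wins 24–10.
  Glendale vs Dover: Glendale wins 32–2.
  Glendale vs Kenton: Kenton wins 25–9.
  Avon vs Fairview: Fairview wins 23–11.
  Avon vs Dover: Dover wins 21–13.
  Avon vs Kenton: Kenton wins 32–2.
  Fairview vs Dover: Dover wins 24–10.
  Fairview vs Kenton: Kenton wins 24–10.
  Dover vs Kenton: Kenton wins 34–0.
Copeland scores (wins − losses):
  Glendale: 3 − 1 = 2
  Avon: 0 − 4 = -4
  Fairview: 1 − 3 = -2
  Dover: 2 − 2 = 0
  Kenton: 4 − 0 = 4
Kenton has the best Copeland score.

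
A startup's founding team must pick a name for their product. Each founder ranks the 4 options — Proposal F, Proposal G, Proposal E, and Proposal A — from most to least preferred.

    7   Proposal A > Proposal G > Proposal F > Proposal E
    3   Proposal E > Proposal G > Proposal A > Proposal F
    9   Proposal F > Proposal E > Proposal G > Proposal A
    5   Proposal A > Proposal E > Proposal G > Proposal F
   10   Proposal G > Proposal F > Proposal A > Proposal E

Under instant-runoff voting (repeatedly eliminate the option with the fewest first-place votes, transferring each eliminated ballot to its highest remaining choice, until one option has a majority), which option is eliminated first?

Proposal E

Round 1: Proposal A 12, Proposal G 10, Proposal F 9, Proposal E 3. Proposal E has the fewest and is eliminated.
Round 2: Proposal G 13, Proposal A 12, Proposal F 9. Proposal F has the fewest and is eliminated.
Round 3: Proposal G 22, Proposal A 12. Proposal G has a majority.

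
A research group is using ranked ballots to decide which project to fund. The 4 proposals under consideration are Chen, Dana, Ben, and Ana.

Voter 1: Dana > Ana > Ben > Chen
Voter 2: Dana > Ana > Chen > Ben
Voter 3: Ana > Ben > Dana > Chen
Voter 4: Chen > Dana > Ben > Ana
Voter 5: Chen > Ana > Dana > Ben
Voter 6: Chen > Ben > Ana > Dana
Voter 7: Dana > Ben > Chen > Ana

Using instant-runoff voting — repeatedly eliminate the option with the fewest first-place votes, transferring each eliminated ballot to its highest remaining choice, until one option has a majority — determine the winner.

Round 1: Chen 3, Dana 3, Ana 1, Ben 0. Ben has the fewest and is eliminated.
Round 2: Chen 3, Dana 3, Ana 1. Ana has the fewest and is eliminated.
Round 3: Dana 4, Chen 3. Dana has a majority.

Dana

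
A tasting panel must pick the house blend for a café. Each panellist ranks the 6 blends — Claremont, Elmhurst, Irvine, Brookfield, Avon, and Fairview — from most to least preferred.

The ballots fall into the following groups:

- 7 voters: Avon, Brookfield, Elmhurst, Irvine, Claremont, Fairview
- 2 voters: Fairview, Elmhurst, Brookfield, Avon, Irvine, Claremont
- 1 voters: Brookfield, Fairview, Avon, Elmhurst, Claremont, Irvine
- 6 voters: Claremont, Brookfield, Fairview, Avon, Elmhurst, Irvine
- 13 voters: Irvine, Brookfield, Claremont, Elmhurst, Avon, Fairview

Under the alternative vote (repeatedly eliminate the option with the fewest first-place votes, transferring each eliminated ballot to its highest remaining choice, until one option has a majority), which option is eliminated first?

Round 1: Irvine 13, Avon 7, Claremont 6, Fairview 2, Brookfield 1, Elmhurst 0. Elmhurst has the fewest and is eliminated.
Round 2: Irvine 13, Avon 7, Claremont 6, Fairview 2, Brookfield 1. Brookfield has the fewest and is eliminated.
Round 3: Irvine 13, Avon 7, Claremont 6, Fairview 3. Fairview has the fewest and is eliminated.
Round 4: Irvine 13, Avon 10, Claremont 6. Claremont has the fewest and is eliminated.
Round 5: Avon 16, Irvine 13. Avon has a majority.

Elmhurst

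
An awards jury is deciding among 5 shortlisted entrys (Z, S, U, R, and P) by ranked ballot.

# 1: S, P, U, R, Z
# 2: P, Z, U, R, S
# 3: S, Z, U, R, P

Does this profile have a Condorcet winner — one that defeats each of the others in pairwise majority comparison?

Yes

Head-to-head results (3 voters total):
Z vs S: S wins 2–1.
Z vs U: Z wins 2–1.
Z vs R: Z wins 2–1.
Z vs P: P wins 2–1.
S vs U: S wins 2–1.
S vs R: S wins 2–1.
S vs P: S wins 2–1.
U vs R: U wins 3–0.
U vs P: P wins 2–1.
R vs P: P wins 2–1.
S beats each rival — Z (2–1), U (2–1), R (2–1), P (2–1) — so S is the Condorcet winner.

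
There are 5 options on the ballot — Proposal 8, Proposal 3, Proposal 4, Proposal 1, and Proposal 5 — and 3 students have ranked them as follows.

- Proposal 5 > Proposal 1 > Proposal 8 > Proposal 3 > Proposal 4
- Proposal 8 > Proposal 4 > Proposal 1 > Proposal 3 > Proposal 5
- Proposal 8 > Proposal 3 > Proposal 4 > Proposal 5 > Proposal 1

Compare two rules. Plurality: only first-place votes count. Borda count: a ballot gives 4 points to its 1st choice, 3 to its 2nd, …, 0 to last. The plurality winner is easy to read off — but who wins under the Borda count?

Proposal 8

Plurality first-place counts: Proposal 8 2, Proposal 3 0, Proposal 4 0, Proposal 1 0, Proposal 5 1 → Proposal 8.
Borda totals: Proposal 8 10, Proposal 3 5, Proposal 4 5, Proposal 1 5, Proposal 5 5 → Proposal 8.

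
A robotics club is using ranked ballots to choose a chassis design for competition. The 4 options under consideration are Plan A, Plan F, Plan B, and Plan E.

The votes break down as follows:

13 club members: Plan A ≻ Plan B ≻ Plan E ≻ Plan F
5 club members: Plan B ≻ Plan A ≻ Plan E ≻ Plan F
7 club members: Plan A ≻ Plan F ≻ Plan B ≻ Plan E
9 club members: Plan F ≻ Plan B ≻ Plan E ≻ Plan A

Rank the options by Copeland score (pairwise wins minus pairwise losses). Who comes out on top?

Plan A

Pairwise results:
  Plan A vs Plan F: Plan A wins 25–9.
  Plan A vs Plan B: Plan A wins 20–14.
  Plan A vs Plan E: Plan A wins 25–9.
  Plan F vs Plan B: Plan B wins 18–16.
  Plan F vs Plan E: Plan E wins 18–16.
  Plan B vs Plan E: Plan B wins 34–0.
Copeland scores (wins − losses):
  Plan A: 3 − 0 = 3
  Plan F: 0 − 3 = -3
  Plan B: 2 − 1 = 1
  Plan E: 1 − 2 = -1
Plan A has the best Copeland score.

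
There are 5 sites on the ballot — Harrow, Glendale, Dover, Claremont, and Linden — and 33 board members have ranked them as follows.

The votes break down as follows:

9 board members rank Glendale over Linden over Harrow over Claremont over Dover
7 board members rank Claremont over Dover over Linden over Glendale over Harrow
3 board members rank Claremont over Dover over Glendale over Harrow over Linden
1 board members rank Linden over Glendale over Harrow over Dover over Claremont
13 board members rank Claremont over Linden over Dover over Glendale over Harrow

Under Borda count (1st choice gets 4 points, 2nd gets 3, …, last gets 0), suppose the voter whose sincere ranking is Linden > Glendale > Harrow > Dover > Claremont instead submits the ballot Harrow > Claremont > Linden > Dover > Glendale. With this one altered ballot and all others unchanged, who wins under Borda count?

Claremont

Borda totals with the altered ballot: Harrow 25, Glendale 62, Dover 57, Claremont 104, Linden 82.
The winner is unchanged: still Claremont.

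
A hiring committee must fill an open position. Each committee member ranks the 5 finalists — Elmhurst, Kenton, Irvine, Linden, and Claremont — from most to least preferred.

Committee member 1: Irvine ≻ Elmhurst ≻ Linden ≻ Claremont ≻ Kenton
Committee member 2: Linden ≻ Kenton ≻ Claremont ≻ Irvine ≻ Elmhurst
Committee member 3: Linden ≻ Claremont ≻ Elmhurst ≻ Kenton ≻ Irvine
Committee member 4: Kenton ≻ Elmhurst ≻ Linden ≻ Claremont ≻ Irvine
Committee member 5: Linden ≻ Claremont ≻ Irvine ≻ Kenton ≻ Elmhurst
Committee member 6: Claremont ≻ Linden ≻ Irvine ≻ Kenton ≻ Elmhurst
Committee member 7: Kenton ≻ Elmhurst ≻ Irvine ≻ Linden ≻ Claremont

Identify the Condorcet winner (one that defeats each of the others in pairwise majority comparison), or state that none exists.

Linden

Head-to-head results (7 voters total):
Elmhurst vs Kenton: Kenton wins 5–2.
Elmhurst vs Irvine: Irvine wins 4–3.
Elmhurst vs Linden: Linden wins 4–3.
Elmhurst vs Claremont: Claremont wins 4–3.
Kenton vs Irvine: Kenton wins 4–3.
Kenton vs Linden: Linden wins 5–2.
Kenton vs Claremont: Claremont wins 4–3.
Irvine vs Linden: Linden wins 5–2.
Irvine vs Claremont: Claremont wins 5–2.
Linden vs Claremont: Linden wins 6–1.
Linden beats each rival — Elmhurst (4–3), Kenton (5–2), Irvine (5–2), Claremont (6–1) — so Linden is the Condorcet winner.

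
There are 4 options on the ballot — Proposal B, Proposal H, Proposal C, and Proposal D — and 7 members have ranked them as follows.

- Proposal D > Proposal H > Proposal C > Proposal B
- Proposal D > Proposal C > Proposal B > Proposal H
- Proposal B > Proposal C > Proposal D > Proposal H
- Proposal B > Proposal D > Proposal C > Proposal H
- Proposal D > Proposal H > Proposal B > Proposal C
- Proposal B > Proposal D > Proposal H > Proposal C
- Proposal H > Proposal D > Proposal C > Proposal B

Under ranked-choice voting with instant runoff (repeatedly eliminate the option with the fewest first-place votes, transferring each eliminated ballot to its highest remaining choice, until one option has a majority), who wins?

Proposal D

Round 1: Proposal B 3, Proposal D 3, Proposal H 1, Proposal C 0. Proposal C has the fewest and is eliminated.
Round 2: Proposal B 3, Proposal D 3, Proposal H 1. Proposal H has the fewest and is eliminated.
Round 3: Proposal D 4, Proposal B 3. Proposal D has a majority.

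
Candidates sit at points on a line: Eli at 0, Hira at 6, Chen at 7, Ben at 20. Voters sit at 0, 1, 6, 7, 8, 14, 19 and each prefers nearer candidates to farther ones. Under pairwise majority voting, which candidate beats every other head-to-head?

Chen

With single-peaked preferences on a line, the Condorcet winner is the candidate closest to the median voter.
The median voter (position 7) is closest to Chen at 7.
Check: Chen vs Ben — voters closer to Chen: 5 of 7.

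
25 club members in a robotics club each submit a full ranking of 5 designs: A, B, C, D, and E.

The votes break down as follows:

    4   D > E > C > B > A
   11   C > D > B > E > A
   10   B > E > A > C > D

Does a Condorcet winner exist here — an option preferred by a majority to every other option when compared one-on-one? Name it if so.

No Condorcet winner

Head-to-head results (25 voters total):
A vs B: B wins 25–0.
A vs C: C wins 15–10.
A vs D: D wins 15–10.
A vs E: E wins 25–0.
B vs C: C wins 15–10.
B vs D: D wins 15–10.
B vs E: B wins 21–4.
C vs D: C wins 21–4.
C vs E: E wins 14–11.
D vs E: D wins 15–10.
No candidate beats all others: B beats E beats C beats B, a majority cycle.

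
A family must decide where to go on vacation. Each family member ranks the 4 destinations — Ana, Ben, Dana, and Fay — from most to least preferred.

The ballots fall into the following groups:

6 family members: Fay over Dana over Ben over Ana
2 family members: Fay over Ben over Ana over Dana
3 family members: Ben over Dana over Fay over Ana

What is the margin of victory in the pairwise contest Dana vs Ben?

1

Ballots ranking Dana above Ben: 6.
Ballots ranking Ben above Dana: 2+3 = 5.
Dana wins 6–5, a margin of 1.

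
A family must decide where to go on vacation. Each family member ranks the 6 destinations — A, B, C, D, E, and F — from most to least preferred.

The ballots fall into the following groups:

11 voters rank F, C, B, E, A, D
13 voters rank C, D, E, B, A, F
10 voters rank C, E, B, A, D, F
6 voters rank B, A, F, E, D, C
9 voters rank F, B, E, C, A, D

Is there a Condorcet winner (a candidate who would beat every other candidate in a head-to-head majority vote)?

No

Head-to-head results (49 voters total):
A vs B: B wins 49–0.
A vs C: C wins 43–6.
A vs D: A wins 36–13.
A vs E: E wins 43–6.
A vs F: A wins 29–20.
B vs C: C wins 34–15.
B vs D: B wins 36–13.
B vs E: B wins 26–23.
B vs F: B wins 29–20.
C vs D: C wins 43–6.
C vs E: C wins 34–15.
C vs F: F wins 26–23.
D vs E: E wins 36–13.
D vs F: F wins 26–23.
E vs F: F wins 26–23.
No candidate beats all others: A beats F beats C beats A, a majority cycle.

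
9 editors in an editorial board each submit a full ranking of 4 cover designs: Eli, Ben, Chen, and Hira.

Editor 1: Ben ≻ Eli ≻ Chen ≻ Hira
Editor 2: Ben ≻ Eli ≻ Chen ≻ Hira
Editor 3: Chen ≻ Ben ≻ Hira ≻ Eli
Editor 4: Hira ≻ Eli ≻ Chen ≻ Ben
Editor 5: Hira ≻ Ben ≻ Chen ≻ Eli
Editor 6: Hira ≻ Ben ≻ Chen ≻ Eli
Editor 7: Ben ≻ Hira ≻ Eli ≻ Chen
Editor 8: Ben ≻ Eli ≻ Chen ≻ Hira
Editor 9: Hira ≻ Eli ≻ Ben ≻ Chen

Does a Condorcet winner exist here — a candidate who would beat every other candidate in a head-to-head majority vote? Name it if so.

Head-to-head results (9 voters total):
Eli vs Ben: Ben wins 7–2.
Eli vs Chen: Eli wins 6–3.
Eli vs Hira: Hira wins 6–3.
Ben vs Chen: Ben wins 7–2.
Ben vs Hira: Ben wins 5–4.
Chen vs Hira: Hira wins 5–4.
Ben beats each rival — Eli (7–2), Chen (7–2), Hira (5–4) — so Ben is the Condorcet winner.

Ben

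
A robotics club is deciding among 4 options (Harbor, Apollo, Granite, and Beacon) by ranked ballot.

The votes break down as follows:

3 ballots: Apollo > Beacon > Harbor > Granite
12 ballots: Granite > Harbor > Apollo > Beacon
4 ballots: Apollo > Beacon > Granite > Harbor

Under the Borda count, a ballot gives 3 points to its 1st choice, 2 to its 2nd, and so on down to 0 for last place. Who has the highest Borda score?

Granite

Borda scores:
  Harbor: 3·1 + 12·2 + 4·0 = 27
  Apollo: 3·3 + 12·1 + 4·3 = 33
  Granite: 3·0 + 12·3 + 4·1 = 40
  Beacon: 3·2 + 12·0 + 4·2 = 14
Granite has the highest total.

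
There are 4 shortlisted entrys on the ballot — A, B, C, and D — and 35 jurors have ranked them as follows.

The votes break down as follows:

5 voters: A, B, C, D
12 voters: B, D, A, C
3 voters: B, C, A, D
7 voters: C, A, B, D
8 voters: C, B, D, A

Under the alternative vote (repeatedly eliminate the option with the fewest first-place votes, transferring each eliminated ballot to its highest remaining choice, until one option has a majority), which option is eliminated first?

Round 1: B 15, C 15, A 5, D 0. D has the fewest and is eliminated.
Round 2: B 15, C 15, A 5. A has the fewest and is eliminated.
Round 3: B 20, C 15. B has a majority.

D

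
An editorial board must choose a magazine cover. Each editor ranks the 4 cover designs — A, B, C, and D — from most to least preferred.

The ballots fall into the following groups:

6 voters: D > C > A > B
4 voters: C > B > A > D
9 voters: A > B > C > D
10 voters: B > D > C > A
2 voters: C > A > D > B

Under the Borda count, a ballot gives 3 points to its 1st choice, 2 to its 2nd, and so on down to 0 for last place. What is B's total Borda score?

Borda scores:
  A: 6·1 + 4·1 + 9·3 + 10·0 + 2·2 = 41
  B: 6·0 + 4·2 + 9·2 + 10·3 + 2·0 = 56
  C: 6·2 + 4·3 + 9·1 + 10·1 + 2·3 = 49
  D: 6·3 + 4·0 + 9·0 + 10·2 + 2·1 = 40

56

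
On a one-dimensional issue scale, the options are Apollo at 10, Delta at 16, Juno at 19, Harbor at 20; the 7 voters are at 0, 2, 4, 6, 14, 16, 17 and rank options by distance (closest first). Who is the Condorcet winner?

With single-peaked preferences on a line, the Condorcet winner is the candidate closest to the median voter.
The median voter (position 6) is closest to Apollo at 10.
Check: Apollo vs Juno — voters closer to Apollo: 5 of 7.

Apollo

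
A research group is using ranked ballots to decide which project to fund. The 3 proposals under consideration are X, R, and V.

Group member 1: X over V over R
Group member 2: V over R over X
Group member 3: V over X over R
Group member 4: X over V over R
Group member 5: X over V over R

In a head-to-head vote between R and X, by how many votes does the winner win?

3

Ballots ranking R above X: 1.
Ballots ranking X above R: 4.
X wins 4–1, a margin of 3.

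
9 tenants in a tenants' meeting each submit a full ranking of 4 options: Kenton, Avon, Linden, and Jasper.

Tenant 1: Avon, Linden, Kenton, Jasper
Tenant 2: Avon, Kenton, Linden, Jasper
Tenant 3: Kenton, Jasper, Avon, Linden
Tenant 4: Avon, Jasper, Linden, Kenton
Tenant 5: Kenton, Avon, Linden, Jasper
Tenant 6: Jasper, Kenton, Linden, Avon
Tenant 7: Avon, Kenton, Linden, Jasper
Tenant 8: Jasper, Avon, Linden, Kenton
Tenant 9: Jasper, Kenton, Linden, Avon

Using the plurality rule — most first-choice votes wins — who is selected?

First-place vote totals:
  Kenton: 2
  Avon: 4
  Linden: 0
  Jasper: 3
Avon has the most first-place votes.

Avon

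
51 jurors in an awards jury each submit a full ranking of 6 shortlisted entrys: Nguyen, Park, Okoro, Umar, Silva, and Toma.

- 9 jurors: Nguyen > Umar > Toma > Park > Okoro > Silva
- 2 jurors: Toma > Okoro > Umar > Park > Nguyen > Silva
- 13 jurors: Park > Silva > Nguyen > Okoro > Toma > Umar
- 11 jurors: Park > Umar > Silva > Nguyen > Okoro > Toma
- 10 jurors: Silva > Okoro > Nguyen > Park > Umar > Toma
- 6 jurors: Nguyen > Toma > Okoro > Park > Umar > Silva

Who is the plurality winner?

Park

First-place vote totals:
  Nguyen: 15
  Park: 24
  Okoro: 0
  Umar: 0
  Silva: 10
  Toma: 2
Park has the most first-place votes.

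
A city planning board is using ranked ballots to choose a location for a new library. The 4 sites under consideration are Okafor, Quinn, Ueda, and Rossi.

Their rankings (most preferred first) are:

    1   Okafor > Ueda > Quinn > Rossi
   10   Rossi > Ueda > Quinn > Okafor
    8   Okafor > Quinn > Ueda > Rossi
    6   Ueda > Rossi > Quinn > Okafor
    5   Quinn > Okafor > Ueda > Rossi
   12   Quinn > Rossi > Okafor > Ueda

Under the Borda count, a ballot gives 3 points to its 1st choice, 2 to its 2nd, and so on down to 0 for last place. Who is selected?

Borda scores:
  Okafor: 3 + 10·0 + 8·3 + 6·0 + 5·2 + 12·1 = 49
  Quinn: 1 + 10·1 + 8·2 + 6·1 + 5·3 + 12·3 = 84
  Ueda: 2 + 10·2 + 8·1 + 6·3 + 5·1 + 12·0 = 53
  Rossi: 0 + 10·3 + 8·0 + 6·2 + 5·0 + 12·2 = 66
Quinn has the highest total.

Quinn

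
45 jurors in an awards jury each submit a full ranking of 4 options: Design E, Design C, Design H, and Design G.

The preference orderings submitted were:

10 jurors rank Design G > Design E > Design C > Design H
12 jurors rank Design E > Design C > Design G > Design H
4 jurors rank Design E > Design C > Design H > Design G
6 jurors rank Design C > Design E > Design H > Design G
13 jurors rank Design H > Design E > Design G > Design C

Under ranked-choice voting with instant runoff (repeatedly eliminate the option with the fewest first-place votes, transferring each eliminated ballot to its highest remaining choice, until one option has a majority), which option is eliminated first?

Round 1: Design E 16, Design H 13, Design G 10, Design C 6. Design C has the fewest and is eliminated.
Round 2: Design E 22, Design H 13, Design G 10. Design G has the fewest and is eliminated.
Round 3: Design E 32, Design H 13. Design E has a majority.

Design C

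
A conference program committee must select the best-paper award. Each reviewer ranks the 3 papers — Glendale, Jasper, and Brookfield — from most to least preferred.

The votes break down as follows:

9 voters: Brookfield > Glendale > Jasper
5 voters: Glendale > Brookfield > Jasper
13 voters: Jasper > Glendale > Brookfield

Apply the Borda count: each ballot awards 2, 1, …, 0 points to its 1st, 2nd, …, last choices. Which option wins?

Glendale

Borda scores:
  Glendale: 9·1 + 5·2 + 13·1 = 32
  Jasper: 9·0 + 5·0 + 13·2 = 26
  Brookfield: 9·2 + 5·1 + 13·0 = 23
Glendale has the highest total.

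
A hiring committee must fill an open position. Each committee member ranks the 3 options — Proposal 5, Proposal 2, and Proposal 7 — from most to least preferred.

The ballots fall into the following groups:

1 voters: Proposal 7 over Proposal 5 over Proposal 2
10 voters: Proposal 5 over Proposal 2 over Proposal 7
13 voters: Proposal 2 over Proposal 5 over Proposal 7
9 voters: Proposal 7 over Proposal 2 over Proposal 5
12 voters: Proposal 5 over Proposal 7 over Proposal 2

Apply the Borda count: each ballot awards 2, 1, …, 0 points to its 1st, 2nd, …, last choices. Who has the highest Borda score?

Borda scores:
  Proposal 5: 1 + 10·2 + 13·1 + 9·0 + 12·2 = 58
  Proposal 2: 0 + 10·1 + 13·2 + 9·1 + 12·0 = 45
  Proposal 7: 2 + 10·0 + 13·0 + 9·2 + 12·1 = 32
Proposal 5 has the highest total.

Proposal 5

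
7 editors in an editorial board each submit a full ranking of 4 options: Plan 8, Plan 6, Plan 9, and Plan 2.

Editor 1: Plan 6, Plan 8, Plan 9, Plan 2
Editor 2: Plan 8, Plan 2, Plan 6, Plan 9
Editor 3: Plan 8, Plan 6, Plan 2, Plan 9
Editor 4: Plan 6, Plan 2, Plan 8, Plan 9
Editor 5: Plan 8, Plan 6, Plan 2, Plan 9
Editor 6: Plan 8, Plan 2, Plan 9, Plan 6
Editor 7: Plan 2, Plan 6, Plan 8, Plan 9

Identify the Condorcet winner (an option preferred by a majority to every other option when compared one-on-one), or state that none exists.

Head-to-head results (7 voters total):
Plan 8 vs Plan 6: Plan 8 wins 4–3.
Plan 8 vs Plan 9: Plan 8 wins 7–0.
Plan 8 vs Plan 2: Plan 8 wins 5–2.
Plan 6 vs Plan 9: Plan 6 wins 6–1.
Plan 6 vs Plan 2: Plan 6 wins 4–3.
Plan 9 vs Plan 2: Plan 2 wins 6–1.
Plan 8 beats each rival — Plan 6 (4–3), Plan 9 (7–0), Plan 2 (5–2) — so Plan 8 is the Condorcet winner.

Plan 8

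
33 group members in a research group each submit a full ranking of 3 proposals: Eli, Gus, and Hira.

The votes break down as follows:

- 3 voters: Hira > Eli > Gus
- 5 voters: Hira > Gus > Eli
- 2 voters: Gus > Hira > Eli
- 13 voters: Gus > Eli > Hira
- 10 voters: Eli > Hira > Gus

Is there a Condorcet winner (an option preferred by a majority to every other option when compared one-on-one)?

Head-to-head results (33 voters total):
Eli vs Gus: Gus wins 20–13.
Eli vs Hira: Eli wins 23–10.
Gus vs Hira: Hira wins 18–15.
No candidate beats all others: Eli beats Hira beats Gus beats Eli, a majority cycle.

No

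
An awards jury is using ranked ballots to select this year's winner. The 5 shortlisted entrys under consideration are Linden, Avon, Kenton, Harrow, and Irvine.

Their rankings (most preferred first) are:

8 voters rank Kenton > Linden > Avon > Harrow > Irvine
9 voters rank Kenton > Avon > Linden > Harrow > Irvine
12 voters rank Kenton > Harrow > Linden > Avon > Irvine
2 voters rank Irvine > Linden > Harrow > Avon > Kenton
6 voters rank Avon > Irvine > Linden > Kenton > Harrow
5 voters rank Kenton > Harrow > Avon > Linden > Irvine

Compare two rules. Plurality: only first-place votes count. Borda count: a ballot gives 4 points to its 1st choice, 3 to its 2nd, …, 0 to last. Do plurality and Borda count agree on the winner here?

Plurality first-place counts: Linden 0, Avon 6, Kenton 34, Harrow 0, Irvine 2 → Kenton.
Borda totals: Linden 89, Avon 91, Kenton 142, Harrow 72, Irvine 26 → Kenton.
The two rules agree on Kenton.

Yes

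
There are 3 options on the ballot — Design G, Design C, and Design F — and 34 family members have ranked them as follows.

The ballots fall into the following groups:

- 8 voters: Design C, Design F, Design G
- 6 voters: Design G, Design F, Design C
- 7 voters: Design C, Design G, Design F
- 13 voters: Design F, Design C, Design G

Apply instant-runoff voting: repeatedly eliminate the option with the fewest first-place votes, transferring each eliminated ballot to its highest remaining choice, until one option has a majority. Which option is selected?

Round 1: Design C 15, Design F 13, Design G 6. Design G has the fewest and is eliminated.
Round 2: Design F 19, Design C 15. Design F has a majority.

Design F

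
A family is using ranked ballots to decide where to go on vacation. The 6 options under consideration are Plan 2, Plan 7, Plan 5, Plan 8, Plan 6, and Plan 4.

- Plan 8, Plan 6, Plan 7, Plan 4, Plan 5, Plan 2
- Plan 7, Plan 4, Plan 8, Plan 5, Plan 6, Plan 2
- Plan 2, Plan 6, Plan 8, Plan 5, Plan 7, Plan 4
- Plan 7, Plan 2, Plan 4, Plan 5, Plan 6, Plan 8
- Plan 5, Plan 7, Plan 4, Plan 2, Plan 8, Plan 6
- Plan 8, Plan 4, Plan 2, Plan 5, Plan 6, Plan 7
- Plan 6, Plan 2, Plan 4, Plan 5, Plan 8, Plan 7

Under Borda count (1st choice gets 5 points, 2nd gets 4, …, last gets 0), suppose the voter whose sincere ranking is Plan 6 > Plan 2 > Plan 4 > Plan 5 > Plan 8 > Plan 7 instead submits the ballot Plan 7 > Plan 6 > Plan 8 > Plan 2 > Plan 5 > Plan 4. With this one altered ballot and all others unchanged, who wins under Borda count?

Plan 7

Borda totals with the altered ballot: Plan 2 16, Plan 7 23, Plan 5 15, Plan 8 20, Plan 6 15, Plan 4 16.
The switch changes the winner from Plan 4 to Plan 7.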